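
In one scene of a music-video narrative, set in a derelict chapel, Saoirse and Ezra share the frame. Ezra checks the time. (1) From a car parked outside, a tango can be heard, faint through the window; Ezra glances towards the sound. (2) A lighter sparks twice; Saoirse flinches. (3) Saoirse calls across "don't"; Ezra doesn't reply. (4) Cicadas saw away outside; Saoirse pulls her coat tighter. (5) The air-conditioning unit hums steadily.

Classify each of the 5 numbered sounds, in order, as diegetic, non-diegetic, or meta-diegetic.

diegetic, diegetic, diegetic, diegetic, diegetic

Sound (1): the music has an off-screen but real-world source and a character hears it, so diegetic.
(2) is diegetic: the sound comes from a lighter physically present in the location.
(3) is diegetic: Saoirse is a character speaking aloud in the scene.
Sound (4): ambient/room sound belonging to the story's physical space, so diegetic.
(5) it's the actual ambient sound of the location → diegetic.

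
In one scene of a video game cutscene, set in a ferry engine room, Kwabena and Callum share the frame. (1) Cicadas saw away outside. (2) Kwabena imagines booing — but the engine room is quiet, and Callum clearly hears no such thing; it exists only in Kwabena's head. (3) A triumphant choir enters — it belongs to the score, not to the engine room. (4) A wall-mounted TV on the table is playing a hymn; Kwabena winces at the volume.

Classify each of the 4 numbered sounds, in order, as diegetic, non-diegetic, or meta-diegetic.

Sound (1): cicadas is part of the location's real environment, so diegetic.
(2) is meta-diegetic: the sound is imagined by Kwabena; nothing in the story world is producing it and Callum can't hear it.
(3) is non-diegetic: nothing in the engine room produces it and the characters don't hear it — pure soundtrack.
(4) is diegetic: the music comes from an on-screen device that Kwabena responds to.

diegetic, meta-diegetic, non-diegetic, diegetic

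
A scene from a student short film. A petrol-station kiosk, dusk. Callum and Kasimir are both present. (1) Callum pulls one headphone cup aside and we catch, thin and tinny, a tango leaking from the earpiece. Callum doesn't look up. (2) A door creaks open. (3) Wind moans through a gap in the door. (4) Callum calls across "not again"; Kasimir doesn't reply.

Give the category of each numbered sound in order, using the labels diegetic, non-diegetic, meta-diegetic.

Sound (1): it's leaking from a physical pair of headphones in the scene, so diegetic.
(2) an in-world source (a door); characters could hear it → diegetic.
(3) it's the actual ambient sound of the location → diegetic.
(4) is diegetic: spoken by a character present in the story world.

diegetic, diegetic, diegetic, diegetic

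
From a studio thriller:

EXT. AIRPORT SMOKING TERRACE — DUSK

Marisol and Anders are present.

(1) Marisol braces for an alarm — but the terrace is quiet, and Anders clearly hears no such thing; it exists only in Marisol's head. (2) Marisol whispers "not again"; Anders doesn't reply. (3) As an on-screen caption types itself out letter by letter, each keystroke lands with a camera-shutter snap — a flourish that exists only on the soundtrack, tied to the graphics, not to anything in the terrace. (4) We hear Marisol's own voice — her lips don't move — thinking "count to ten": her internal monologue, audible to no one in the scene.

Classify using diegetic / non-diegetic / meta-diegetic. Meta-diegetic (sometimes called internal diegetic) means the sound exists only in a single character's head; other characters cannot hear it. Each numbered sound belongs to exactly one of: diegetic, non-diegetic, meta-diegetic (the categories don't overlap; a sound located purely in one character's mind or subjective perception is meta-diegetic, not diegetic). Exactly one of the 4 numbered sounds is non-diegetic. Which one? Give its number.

3

(1) is meta-diegetic: subjective to Marisol: the terrace is silent and Anders hears nothing.
(2) Marisol is a character speaking aloud in the scene → diegetic.
(3) is non-diegetic: the caption isn't part of the story world, so neither is the sound tied to it.
(4) Marisol's thought-voice: a private mental sound no other character can hear → meta-diegetic.
Only (3) is non-diegetic.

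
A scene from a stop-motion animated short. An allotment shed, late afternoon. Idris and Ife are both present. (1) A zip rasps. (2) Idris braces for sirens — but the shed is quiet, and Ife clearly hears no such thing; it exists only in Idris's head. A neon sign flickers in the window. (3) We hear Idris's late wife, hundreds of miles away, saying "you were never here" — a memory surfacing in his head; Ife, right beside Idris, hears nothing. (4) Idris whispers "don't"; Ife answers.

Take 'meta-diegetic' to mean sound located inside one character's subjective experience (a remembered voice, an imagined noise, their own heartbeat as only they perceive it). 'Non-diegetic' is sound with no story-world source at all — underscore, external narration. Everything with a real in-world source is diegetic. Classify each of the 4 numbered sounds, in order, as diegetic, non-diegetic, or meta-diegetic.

(1) is diegetic: the sound comes from a zip physically present in the location.
Sound (2): Idris alone 'hears' it — an imagined sound, not present in the space, so meta-diegetic.
(3) the voice is a memory playing only inside Idris's mind; Ife can't hear it → meta-diegetic.
Sound (4): on-screen dialogue — Idris speaks and Ife is there to hear, so diegetic.

diegetic, meta-diegetic, meta-diegetic, diegetic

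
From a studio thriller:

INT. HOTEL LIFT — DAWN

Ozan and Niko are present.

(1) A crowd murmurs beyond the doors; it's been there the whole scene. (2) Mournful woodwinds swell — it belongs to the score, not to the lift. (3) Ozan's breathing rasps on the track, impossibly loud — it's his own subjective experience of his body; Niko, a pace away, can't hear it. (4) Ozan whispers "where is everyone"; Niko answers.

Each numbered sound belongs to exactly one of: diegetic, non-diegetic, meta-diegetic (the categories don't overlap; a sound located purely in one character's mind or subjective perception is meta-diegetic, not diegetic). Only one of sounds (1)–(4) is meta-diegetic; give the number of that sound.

3

(1) a crowd is part of the location's real environment → diegetic.
Sound (2): nothing in the lift produces it and the characters don't hear it — pure soundtrack, so non-diegetic.
Sound (3): it's Ozan's internal bodily sensation rendered as sound; only Ozan 'hears' it, so meta-diegetic.
Sound (4): spoken by a character present in the story world, so diegetic.
Only (3) is meta-diegetic.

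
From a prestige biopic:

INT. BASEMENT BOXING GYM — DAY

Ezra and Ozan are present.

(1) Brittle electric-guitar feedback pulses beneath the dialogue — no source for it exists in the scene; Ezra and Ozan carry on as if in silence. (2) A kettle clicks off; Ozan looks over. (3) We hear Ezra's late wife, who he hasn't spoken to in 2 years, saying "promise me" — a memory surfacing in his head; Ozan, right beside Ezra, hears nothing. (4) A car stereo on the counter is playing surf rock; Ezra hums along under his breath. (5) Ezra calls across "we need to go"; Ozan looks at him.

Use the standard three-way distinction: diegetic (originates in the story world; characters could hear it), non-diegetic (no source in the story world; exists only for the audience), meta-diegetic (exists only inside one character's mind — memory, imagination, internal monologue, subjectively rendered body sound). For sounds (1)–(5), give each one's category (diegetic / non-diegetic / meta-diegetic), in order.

Sound (1): nothing in the gym produces it and the characters don't hear it — pure soundtrack, so non-diegetic.
(2) an in-world source (a kettle); characters could hear it → diegetic.
(3) it's Ezra's recollection rendered as sound; the other character can't hear it → meta-diegetic.
(4) is diegetic: a car stereo is a physical source in the scene and Ezra reacts to it.
(5) spoken by a character present in the story world → diegetic.

non-diegetic, diegetic, meta-diegetic, diegetic, diegetic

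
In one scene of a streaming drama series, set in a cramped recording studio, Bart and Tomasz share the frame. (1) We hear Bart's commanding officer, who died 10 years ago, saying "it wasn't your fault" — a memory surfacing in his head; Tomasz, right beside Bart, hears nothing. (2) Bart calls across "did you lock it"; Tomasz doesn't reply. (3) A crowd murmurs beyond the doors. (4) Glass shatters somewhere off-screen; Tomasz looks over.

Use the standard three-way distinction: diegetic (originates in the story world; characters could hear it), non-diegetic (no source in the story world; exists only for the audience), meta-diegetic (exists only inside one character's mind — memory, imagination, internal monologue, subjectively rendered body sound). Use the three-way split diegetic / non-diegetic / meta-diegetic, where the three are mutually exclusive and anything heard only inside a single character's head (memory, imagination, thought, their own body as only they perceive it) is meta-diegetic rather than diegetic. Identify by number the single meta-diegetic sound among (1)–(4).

(1) a remembered line, private to Bart — not present in the room, not audible to Tomasz → meta-diegetic.
(2) spoken by a character present in the story world → diegetic.
Sound (3): ambient/room sound belonging to the story's physical space, so diegetic.
(4) glass is a real object/event in the scene's world → diegetic.
Only (1) is meta-diegetic.

1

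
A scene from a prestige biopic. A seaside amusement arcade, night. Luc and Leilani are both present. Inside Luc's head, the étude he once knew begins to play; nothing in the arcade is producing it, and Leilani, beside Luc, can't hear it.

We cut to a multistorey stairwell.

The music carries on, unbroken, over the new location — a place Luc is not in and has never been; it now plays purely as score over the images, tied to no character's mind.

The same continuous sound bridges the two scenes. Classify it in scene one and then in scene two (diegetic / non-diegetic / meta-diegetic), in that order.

meta-diegetic, non-diegetic

Scene one: the music exists only inside Luc's mind; Leilani can't hear it → meta-diegetic.
Scene two: it's detached from Luc entirely and plays over unrelated images with no in-world source — conventional underscore → non-diegetic.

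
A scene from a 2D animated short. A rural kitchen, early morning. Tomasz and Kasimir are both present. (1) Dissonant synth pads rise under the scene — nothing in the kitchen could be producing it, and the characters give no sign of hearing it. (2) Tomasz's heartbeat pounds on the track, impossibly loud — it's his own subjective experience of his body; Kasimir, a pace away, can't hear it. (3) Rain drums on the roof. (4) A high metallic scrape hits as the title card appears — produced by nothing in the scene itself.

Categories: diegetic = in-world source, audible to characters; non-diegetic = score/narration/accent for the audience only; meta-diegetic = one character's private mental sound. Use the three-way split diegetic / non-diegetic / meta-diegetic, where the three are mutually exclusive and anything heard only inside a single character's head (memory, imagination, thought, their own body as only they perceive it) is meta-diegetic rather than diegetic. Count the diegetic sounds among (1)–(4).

1

(1) nothing in the kitchen produces it and the characters don't hear it — pure soundtrack → non-diegetic.
Sound (2): point-of-audition from inside Tomasz's body; not a sound in the room, so meta-diegetic.
(3) is diegetic: ambient/room sound belonging to the story's physical space.
(4) is non-diegetic: nothing in the scene produces it; it's an accent added for the audience.
So 1 of the 4 is diegetic: (3).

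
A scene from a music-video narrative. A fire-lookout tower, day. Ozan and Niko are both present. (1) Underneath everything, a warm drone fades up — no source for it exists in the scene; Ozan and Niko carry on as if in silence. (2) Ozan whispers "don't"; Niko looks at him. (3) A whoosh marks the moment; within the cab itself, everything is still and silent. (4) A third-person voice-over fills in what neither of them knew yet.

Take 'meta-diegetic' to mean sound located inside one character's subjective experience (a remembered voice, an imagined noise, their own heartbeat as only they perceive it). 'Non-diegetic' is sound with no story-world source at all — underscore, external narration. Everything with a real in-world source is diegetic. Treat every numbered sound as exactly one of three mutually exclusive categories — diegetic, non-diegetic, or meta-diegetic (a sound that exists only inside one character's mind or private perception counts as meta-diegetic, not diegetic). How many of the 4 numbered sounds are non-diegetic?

3

(1) is non-diegetic: it has no source in the story world and no character can hear it — it's underscore.
(2) is diegetic: spoken by a character present in the story world.
Sound (3): nothing in the scene produces it; it's an accent added for the audience, so non-diegetic.
(4) is non-diegetic: external voice-over — not a character, not heard by anyone in the scene.
Non-diegetic: (1), (3), (4) — that's 3.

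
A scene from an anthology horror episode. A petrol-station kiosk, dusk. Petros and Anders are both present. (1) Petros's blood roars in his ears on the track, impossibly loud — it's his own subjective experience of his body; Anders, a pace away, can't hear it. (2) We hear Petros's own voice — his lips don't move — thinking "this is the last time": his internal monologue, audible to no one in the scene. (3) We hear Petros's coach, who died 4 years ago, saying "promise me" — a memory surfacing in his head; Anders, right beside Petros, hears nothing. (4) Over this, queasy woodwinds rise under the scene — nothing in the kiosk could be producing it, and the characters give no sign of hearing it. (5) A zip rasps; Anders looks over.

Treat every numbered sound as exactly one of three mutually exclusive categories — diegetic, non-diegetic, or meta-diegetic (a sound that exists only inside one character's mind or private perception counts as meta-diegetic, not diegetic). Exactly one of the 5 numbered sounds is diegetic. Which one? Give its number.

(1) is meta-diegetic: point-of-audition from inside Petros's body; not a sound in the room.
(2) is meta-diegetic: Petros's thought-voice: a private mental sound no other character can hear.
(3) the voice is a memory playing only inside Petros's mind; Anders can't hear it → meta-diegetic.
(4) nothing in the kiosk produces it and the characters don't hear it — pure soundtrack → non-diegetic.
(5) is diegetic: an in-world source (a zip); characters could hear it.
Only (5) is diegetic.

5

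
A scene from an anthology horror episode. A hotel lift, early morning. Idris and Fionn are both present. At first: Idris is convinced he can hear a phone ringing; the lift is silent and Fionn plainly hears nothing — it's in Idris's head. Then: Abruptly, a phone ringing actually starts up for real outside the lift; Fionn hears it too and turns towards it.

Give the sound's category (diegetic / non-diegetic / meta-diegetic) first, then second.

First: only Idris 'hears' it — imagined, in his mind → meta-diegetic.
Second: now there's a real external source and Fionn hears it too — in the story world → diegetic.

meta-diegetic, diegetic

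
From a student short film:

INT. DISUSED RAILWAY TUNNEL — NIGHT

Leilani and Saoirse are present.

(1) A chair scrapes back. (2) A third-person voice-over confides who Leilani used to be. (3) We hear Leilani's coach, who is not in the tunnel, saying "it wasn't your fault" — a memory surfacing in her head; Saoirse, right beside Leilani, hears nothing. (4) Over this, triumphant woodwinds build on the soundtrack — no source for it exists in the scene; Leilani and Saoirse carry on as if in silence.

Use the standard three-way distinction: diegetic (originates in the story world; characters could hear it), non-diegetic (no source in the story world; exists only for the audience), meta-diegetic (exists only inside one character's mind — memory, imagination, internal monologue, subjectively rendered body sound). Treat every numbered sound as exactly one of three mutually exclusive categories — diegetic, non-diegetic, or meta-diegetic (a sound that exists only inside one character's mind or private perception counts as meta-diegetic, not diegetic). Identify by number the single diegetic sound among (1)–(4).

1

(1) a chair is a real object/event in the scene's world → diegetic.
(2) is non-diegetic: commentary laid over the scene from outside the fiction.
Sound (3): the voice is a memory playing only inside Leilani's mind; Saoirse can't hear it, so meta-diegetic.
(4) is non-diegetic: score with no on-screen or off-screen source; it exists for the audience alone.
Only (1) is diegetic.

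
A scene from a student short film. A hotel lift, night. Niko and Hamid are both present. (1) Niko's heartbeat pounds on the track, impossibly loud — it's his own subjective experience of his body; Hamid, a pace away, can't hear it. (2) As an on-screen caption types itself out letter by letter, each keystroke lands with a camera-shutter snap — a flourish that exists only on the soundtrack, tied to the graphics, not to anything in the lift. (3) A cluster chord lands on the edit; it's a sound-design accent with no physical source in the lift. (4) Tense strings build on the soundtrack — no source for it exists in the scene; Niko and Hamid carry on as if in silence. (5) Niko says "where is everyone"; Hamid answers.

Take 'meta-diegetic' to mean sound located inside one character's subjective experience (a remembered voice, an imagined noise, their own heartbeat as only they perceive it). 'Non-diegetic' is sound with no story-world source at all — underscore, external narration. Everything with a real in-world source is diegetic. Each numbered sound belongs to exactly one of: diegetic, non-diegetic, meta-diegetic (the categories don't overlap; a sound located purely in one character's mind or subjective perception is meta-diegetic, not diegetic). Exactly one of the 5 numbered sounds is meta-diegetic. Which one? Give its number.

1

(1) it's Niko's internal bodily sensation rendered as sound; only Niko 'hears' it → meta-diegetic.
(2) is non-diegetic: the caption isn't part of the story world, so neither is the sound tied to it.
(3) is non-diegetic: it's a sound-design accent with no in-world source; no one in the scene can hear it.
(4) score with no on-screen or off-screen source; it exists for the audience alone → non-diegetic.
(5) is diegetic: on-screen dialogue — Niko speaks and Hamid is there to hear.
Only (1) is meta-diegetic.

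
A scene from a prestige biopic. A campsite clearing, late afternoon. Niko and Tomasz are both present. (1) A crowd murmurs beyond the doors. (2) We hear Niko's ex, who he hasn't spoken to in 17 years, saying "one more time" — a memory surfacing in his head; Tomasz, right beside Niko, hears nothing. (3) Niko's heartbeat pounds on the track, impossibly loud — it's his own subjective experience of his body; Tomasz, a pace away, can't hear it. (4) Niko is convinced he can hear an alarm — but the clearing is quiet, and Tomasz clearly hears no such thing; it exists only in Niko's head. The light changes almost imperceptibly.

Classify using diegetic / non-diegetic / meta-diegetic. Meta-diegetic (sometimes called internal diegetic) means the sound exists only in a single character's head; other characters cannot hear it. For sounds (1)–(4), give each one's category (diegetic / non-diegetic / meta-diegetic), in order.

Sound (1): it's the actual ambient sound of the location, so diegetic.
(2) is meta-diegetic: the voice is a memory playing only inside Niko's mind; Tomasz can't hear it.
(3) is meta-diegetic: it's Niko's internal bodily sensation rendered as sound; only Niko 'hears' it.
(4) is meta-diegetic: subjective to Niko: the clearing is silent and Tomasz hears nothing.

diegetic, meta-diegetic, meta-diegetic, meta-diegetic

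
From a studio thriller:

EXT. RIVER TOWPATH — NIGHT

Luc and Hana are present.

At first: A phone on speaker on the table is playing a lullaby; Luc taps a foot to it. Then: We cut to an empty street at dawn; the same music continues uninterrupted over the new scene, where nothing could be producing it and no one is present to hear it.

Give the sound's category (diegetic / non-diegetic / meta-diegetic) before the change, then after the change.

Before the change: a phone on speaker is a real in-scene source and Luc reacts to it → diegetic.
After the change: there is no longer any in-world source and no one can hear it — it has become underscore → non-diegetic.

diegetic, non-diegetic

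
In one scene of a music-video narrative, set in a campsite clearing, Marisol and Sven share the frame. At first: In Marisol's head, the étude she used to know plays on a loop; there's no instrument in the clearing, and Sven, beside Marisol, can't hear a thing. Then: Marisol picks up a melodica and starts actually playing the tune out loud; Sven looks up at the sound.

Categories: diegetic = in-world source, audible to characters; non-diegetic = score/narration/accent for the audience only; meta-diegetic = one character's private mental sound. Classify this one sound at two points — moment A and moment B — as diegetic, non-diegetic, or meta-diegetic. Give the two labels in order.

meta-diegetic, diegetic

Moment A: the tune exists only as Marisol's private memory; Sven can't hear it → meta-diegetic.
Moment B: Marisol is now producing it live on a melodica, in the room, and Sven hears it → diegetic.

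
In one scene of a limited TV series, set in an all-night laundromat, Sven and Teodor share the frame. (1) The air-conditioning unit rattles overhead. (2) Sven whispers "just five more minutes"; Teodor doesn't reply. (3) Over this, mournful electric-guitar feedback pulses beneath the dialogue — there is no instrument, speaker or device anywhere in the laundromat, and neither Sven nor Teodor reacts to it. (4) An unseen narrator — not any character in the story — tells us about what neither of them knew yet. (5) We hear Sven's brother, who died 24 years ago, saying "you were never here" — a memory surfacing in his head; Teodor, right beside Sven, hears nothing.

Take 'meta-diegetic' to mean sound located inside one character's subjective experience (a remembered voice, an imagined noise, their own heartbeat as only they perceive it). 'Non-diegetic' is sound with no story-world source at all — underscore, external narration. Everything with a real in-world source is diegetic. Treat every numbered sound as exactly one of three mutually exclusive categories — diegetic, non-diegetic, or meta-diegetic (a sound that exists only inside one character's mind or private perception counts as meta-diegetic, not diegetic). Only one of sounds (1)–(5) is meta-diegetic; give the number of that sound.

(1) it's the actual ambient sound of the location → diegetic.
(2) is diegetic: on-screen dialogue — Sven speaks and Teodor is there to hear.
Sound (3): it has no source in the story world and no character can hear it — it's underscore, so non-diegetic.
(4) is non-diegetic: external voice-over — not a character, not heard by anyone in the scene.
(5) is meta-diegetic: the voice is a memory playing only inside Sven's mind; Teodor can't hear it.
Only (5) is meta-diegetic.

5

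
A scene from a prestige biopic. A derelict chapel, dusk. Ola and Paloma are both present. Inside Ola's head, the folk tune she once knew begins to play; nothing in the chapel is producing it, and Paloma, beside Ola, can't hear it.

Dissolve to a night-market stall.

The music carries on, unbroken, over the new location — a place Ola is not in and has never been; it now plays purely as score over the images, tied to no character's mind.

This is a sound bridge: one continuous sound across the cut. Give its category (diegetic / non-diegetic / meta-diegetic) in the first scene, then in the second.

Scene one: the music exists only inside Ola's mind; Paloma can't hear it → meta-diegetic.
Scene two: it's detached from Ola entirely and plays over unrelated images with no in-world source — conventional underscore → non-diegetic.

meta-diegetic, non-diegetic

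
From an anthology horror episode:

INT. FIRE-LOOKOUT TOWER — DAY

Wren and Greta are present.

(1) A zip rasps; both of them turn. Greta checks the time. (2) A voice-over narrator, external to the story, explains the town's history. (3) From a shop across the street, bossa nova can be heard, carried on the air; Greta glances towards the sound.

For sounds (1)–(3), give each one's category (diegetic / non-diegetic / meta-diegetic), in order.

diegetic, non-diegetic, diegetic

Sound (1): a zip is a real object/event in the scene's world, so diegetic.
(2) is non-diegetic: the narrator exists outside the story world, addressing only the audience.
Sound (3): the music has an off-screen but real-world source and a character hears it, so diegetic.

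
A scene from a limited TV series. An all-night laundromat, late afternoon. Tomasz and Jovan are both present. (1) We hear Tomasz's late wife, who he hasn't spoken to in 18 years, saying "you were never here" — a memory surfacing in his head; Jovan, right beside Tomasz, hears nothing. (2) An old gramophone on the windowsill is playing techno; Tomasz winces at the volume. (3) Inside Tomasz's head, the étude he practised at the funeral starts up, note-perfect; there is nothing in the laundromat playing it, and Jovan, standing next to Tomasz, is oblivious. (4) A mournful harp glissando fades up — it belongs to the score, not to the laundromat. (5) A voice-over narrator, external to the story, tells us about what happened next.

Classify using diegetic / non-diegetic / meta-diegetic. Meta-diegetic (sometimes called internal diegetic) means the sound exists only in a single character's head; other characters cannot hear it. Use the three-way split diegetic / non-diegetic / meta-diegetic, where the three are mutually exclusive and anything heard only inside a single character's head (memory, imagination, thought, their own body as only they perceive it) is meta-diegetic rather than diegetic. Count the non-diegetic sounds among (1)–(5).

Sound (1): the voice is a memory playing only inside Tomasz's mind; Jovan can't hear it, so meta-diegetic.
Sound (2): an old gramophone is a physical source in the scene and Tomasz reacts to it, so diegetic.
(3) is meta-diegetic: the music is a memory playing inside Tomasz's mind alone; no real-world source, Jovan can't hear it.
Sound (4): it has no source in the story world and no character can hear it — it's underscore, so non-diegetic.
(5) is non-diegetic: the narrator exists outside the story world, addressing only the audience.
So 2 of the 5 are non-diegetic: (4), (5).

2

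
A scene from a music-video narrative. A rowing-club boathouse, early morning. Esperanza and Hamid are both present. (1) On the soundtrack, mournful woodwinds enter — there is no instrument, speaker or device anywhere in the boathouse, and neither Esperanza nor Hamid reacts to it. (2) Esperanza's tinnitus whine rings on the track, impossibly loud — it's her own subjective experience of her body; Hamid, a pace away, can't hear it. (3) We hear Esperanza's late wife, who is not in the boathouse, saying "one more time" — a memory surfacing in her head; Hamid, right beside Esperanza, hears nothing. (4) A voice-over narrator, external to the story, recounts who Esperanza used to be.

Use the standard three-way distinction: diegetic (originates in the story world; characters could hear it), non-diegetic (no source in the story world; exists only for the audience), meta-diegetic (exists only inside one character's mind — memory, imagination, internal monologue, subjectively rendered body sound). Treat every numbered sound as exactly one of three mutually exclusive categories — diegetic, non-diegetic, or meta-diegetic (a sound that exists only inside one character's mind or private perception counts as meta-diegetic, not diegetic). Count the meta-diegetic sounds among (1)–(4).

(1) is non-diegetic: it has no source in the story world and no character can hear it — it's underscore.
Sound (2): a subjective body sound — Esperanza's private perception, inaudible to Hamid, so meta-diegetic.
Sound (3): it's Esperanza's recollection rendered as sound; the other character can't hear it, so meta-diegetic.
(4) external voice-over — not a character, not heard by anyone in the scene → non-diegetic.
Meta-diegetic: (2), (3) — that's 2.

2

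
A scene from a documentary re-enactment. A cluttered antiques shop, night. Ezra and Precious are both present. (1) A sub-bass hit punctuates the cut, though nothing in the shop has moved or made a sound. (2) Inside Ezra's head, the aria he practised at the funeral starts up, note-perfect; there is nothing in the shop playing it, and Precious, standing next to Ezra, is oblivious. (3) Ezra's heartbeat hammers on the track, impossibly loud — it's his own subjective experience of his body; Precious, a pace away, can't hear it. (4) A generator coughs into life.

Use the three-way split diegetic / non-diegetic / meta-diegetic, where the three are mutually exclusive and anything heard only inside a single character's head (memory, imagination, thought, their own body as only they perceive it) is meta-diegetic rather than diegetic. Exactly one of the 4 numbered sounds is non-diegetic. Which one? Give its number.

1

(1) is non-diegetic: nothing in the scene produces it; it's an accent added for the audience.
(2) is meta-diegetic: it lives in Ezra's subjectivity, not in the shop.
(3) is meta-diegetic: a subjective body sound — Ezra's private perception, inaudible to Precious.
Sound (4): a generator is a real object/event in the scene's world, so diegetic.
Only (1) is non-diegetic.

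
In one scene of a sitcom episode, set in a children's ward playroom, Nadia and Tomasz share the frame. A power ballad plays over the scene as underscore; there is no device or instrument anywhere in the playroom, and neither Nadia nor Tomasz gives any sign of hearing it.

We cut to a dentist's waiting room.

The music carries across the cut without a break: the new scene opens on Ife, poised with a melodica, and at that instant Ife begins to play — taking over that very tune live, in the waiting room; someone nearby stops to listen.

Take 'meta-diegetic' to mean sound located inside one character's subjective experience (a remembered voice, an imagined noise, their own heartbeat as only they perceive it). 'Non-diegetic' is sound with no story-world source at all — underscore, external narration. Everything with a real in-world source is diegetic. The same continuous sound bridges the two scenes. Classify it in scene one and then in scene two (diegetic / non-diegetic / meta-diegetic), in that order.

non-diegetic, diegetic

Scene one: there's no in-world source anywhere and no character hears it — underscore for the audience only → non-diegetic.
Scene two: from the moment Ife starts playing, the tune is being performed on a melodica inside the story world and another character hears it → diegetic.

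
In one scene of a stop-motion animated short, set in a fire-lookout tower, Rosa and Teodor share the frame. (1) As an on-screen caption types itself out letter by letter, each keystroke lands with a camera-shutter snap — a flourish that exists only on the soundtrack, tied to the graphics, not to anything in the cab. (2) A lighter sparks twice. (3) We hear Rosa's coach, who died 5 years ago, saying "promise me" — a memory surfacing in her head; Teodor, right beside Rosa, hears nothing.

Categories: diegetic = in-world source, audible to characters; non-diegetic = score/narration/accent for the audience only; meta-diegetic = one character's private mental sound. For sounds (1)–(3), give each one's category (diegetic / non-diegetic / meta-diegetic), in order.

non-diegetic, diegetic, meta-diegetic

(1) is non-diegetic: sound married to a title/caption — outside the diegesis by definition.
(2) a lighter is a real object/event in the scene's world → diegetic.
Sound (3): it's Rosa's recollection rendered as sound; the other character can't hear it, so meta-diegetic.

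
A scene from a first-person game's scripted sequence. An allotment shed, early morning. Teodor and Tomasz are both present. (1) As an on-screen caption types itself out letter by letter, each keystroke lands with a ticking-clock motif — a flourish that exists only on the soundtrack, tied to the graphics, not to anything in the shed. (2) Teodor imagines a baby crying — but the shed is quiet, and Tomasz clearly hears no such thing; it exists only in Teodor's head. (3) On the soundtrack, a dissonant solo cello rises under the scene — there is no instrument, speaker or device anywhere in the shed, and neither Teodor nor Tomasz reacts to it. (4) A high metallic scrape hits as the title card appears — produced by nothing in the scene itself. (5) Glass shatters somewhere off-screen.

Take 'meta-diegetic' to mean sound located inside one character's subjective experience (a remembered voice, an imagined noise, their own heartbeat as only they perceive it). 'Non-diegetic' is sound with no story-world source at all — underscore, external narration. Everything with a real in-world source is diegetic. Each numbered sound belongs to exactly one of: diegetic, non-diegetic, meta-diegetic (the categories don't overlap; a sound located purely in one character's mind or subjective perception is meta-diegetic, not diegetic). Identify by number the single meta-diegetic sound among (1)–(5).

2

(1) is non-diegetic: the caption isn't part of the story world, so neither is the sound tied to it.
Sound (2): the sound is imagined by Teodor; nothing in the story world is producing it and Tomasz can't hear it, so meta-diegetic.
Sound (3): score with no on-screen or off-screen source; it exists for the audience alone, so non-diegetic.
Sound (4): nothing in the scene produces it; it's an accent added for the audience, so non-diegetic.
(5) an in-world source (glass); characters could hear it → diegetic.
Only (2) is meta-diegetic.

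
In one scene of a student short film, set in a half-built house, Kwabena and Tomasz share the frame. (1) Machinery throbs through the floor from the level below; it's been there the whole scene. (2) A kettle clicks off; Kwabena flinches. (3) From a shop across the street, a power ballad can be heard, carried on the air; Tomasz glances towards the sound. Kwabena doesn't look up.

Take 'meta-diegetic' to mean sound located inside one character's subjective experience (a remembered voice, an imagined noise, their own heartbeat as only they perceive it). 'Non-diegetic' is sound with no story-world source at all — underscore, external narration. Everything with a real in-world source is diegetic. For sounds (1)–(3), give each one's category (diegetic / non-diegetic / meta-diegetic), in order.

(1) machinery is part of the location's real environment → diegetic.
(2) is diegetic: a kettle is a real object/event in the scene's world.
Sound (3): off-screen diegetic: the source is out of frame but still in the story's space, so diegetic.

diegetic, diegetic, diegetic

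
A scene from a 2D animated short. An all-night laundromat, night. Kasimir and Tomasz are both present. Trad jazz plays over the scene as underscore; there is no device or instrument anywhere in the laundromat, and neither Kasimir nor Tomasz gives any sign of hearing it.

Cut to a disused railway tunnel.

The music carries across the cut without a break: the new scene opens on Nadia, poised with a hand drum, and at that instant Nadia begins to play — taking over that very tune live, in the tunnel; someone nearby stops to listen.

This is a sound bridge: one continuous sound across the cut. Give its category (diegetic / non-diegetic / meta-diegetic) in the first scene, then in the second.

Scene one: there's no in-world source anywhere and no character hears it — underscore for the audience only → non-diegetic.
Scene two: from the moment Nadia starts playing, the tune is being performed on a hand drum inside the story world and another character hears it → diegetic.

non-diegetic, diegetic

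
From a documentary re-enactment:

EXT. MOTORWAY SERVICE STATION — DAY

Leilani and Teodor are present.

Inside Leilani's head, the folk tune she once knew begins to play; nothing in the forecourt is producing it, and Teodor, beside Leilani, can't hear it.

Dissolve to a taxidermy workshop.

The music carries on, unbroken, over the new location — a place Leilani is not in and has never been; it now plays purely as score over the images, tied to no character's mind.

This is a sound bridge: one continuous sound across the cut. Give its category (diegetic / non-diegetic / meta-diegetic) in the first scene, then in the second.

meta-diegetic, non-diegetic

Scene one: the music exists only inside Leilani's mind; Teodor can't hear it → meta-diegetic.
Scene two: it's detached from Leilani entirely and plays over unrelated images with no in-world source — conventional underscore → non-diegetic.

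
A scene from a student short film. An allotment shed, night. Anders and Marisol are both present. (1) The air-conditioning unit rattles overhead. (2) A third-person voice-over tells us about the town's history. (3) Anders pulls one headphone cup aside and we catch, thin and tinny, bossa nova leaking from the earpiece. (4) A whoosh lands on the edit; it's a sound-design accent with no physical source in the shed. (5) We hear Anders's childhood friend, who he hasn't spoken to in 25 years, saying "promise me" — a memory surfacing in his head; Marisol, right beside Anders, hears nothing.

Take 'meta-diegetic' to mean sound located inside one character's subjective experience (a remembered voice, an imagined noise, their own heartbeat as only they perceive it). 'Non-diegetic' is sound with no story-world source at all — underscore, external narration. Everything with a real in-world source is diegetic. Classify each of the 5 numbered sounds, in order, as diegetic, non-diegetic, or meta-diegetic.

diegetic, non-diegetic, diegetic, non-diegetic, meta-diegetic

(1) is diegetic: it's the actual ambient sound of the location.
(2) is non-diegetic: commentary laid over the scene from outside the fiction.
(3) the headphones are an on-screen source → diegetic.
(4) an editorial stinger — it belongs to the cut, not the story world → non-diegetic.
(5) the voice is a memory playing only inside Anders's mind; Marisol can't hear it → meta-diegetic.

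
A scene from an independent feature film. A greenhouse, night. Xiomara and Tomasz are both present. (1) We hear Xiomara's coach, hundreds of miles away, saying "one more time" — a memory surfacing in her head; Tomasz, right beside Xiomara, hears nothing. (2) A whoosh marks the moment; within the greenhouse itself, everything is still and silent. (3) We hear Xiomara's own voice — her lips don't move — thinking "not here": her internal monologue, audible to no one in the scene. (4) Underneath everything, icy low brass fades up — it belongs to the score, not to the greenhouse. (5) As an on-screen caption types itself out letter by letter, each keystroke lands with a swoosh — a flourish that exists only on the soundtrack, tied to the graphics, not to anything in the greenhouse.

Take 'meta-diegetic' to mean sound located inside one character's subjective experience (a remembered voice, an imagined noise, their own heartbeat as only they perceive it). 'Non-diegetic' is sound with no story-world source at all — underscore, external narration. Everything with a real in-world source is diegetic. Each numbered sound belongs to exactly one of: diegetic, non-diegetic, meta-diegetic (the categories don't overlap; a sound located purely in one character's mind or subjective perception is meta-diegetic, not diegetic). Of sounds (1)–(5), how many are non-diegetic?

(1) the voice is a memory playing only inside Xiomara's mind; Tomasz can't hear it → meta-diegetic.
(2) is non-diegetic: an editorial stinger — it belongs to the cut, not the story world.
(3) is meta-diegetic: it's Xiomara's unspoken thought, heard only by the audience via her subjectivity.
(4) is non-diegetic: it has no source in the story world and no character can hear it — it's underscore.
Sound (5): the caption isn't part of the story world, so neither is the sound tied to it, so non-diegetic.
So 3 of the 5 are non-diegetic: (2), (4), (5).

3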